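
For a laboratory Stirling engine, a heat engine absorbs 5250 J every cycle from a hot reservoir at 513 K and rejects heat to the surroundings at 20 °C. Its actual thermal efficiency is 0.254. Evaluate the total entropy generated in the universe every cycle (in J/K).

ΔS_univ ≈ 3.13 J/K

T_C = 20 °C → 20 + 273.15 = 293.15 K.
W = η·Q_H = 0.254 × 5250 = 1334 J, so Q_C = Q_H − W = 3916 J.
Entropy balance on the reservoirs: −Q_H/T_H = -10.23 J/K, +Q_C/T_C = 13.36 J/K.
ΔS_univ = −Q_H/T_H + Q_C/T_C = 3.13 J/K (> 0, since η = 0.254 < η_Carnot = 0.429).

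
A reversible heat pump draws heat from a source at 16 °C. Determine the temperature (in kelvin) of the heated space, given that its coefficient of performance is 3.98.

T_C = 16 °C → 16 + 273.15 = 289.15 K.
COP_HP = T_H/(T_H − T_C) ⇒ T_H = T_C·COP_HP/(COP_HP − 1) = 289.15 × 3.98/(3.98 − 1) = 386 K.

T_H ≈ 386 K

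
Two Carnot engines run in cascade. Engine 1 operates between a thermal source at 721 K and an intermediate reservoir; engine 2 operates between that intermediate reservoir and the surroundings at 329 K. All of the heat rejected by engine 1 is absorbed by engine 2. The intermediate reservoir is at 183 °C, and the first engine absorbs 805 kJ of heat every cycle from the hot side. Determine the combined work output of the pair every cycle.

Two reversible stages in series are equivalent to a single Carnot engine between T_H and T_C, so η_total = 1 − T_C/T_H = 1 − 329.00/721.00 = 0.5437.
W_total = η_total · Q_H = 0.5437 × 805 = 438 kJ.

W_total ≈ 438 kJ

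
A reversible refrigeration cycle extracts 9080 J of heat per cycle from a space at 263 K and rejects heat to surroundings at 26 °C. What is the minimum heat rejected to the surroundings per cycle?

T_H = 26 °C → 26 + 273.15 = 299.15 K.
For a reversible cycle Q_H/Q_C = T_H/T_C, so Q_H = Q_C·T_H/T_C = 9080 × 299.15/263.00 = 10330 J.

Q_H ≈ 10330 J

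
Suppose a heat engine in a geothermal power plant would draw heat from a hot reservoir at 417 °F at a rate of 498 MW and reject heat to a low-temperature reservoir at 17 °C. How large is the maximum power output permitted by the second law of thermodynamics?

Ẇ_max ≈ 201.3 MW

T_H = 417 °F → (417 − 32) × 5/9 = 213.89 °C = 487.04 K.
T_C = 17 °C → 17 + 273.15 = 290.15 K.
No engine can exceed the Carnot limit: η_max = 1 − T_C/T_H = 1 − 290.15/487.04 = 0.4043.
W_max = η_max · Q_H = 0.4043 × 498 = 201.3 MW.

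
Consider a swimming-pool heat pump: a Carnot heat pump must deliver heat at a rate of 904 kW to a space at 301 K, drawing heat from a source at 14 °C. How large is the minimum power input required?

Ẇ_in ≈ 41.6 kW

T_C = 14 °C → 14 + 273.15 = 287.15 K.
Reversible heating COP: COP_HP = T_H/(T_H − T_C) = 301.00/13.85 = 21.7329.
W = Q_H/COP_HP = 904/21.7329 = 41.6 kW.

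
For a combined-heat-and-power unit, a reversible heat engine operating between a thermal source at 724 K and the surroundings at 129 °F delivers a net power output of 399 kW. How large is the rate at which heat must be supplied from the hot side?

Q̇_H ≈ 727.7 kW

T_C = 129 °F → (129 − 32) × 5/9 = 53.89 °C = 327.04 K.
The Carnot efficiency is η = 1 − T_C/T_H = 1 − 327.04/724.00 = 0.5483.
Q_H = W/η = 399/0.5483 = 727.7 kW.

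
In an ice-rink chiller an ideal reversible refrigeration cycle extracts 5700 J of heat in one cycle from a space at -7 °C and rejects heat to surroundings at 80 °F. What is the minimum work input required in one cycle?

W_in ≈ 721 J

T_H = 80 °F → (80 − 32) × 5/9 = 26.67 °C = 299.82 K.
T_C = -7 °C → -7 + 273.15 = 266.15 K.
COP_R = T_C/(T_H − T_C) = 266.15/33.67 = 7.9054.
W = Q_C/COP_R = 5700/7.9054 = 721 J.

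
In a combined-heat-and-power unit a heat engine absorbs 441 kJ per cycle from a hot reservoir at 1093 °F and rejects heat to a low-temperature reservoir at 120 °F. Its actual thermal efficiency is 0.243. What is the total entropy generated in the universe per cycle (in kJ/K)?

ΔS_univ ≈ 0.525 kJ/K

T_H = 1093 °F → (1093 − 32) × 5/9 = 589.44 °C = 862.59 K.
T_C = 120 °F → (120 − 32) × 5/9 = 48.89 °C = 322.04 K.
W = η·Q_H = 0.243 × 441 = 107.2 kJ, so Q_C = Q_H − W = 333.8 kJ.
Reservoir entropy changes: ΔS_H = −Q_H/T_H = −441/862.59 = -0.5112 kJ/K and ΔS_C = +Q_C/T_C = 333.8/322.04 = 1.037 kJ/K.
ΔS_univ = −Q_H/T_H + Q_C/T_C = 0.525 kJ/K (> 0, since η = 0.243 < η_Carnot = 0.627).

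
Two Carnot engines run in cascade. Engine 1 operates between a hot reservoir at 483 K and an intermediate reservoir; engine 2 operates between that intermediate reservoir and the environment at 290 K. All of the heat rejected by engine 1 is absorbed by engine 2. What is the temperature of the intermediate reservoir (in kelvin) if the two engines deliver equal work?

T_m ≈ 386 K

For reversible stages Q_m = Q_H·(T_m/T_H). Setting W₁ = Q_H(1 − T_m/T_H) equal to W₂ = Q_m(1 − T_C/T_m) = Q_H·(T_m − T_C)/T_H gives T_H − T_m = T_m − T_C, so T_m = (T_H + T_C)/2 = (483.00 + 290.00)/2 = 386 K.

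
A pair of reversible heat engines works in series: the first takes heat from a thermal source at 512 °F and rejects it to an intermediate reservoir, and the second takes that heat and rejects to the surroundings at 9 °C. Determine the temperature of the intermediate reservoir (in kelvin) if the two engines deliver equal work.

T_H = 512 °F → (512 − 32) × 5/9 = 266.67 °C = 539.82 K.
T_C = 9 °C → 9 + 273.15 = 282.15 K.
For reversible stages Q_m = Q_H·(T_m/T_H). Setting W₁ = Q_H(1 − T_m/T_H) equal to W₂ = Q_m(1 − T_C/T_m) = Q_H·(T_m − T_C)/T_H gives T_H − T_m = T_m − T_C, so T_m = (T_H + T_C)/2 = (539.82 + 282.15)/2 = 411 K.

T_m ≈ 411 K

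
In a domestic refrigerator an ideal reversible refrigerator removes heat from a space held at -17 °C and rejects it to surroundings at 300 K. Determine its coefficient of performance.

COP_R ≈ 5.842

T_C = -17 °C → -17 + 273.15 = 256.15 K.
The reversible coefficient of performance is COP_R = T_C/(T_H − T_C) = 256.15/(300.00 − 256.15) = 5.842.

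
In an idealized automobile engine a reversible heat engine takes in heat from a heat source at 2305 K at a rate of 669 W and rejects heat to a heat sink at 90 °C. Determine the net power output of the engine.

Ẇ ≈ 563.6 W

T_C = 90 °C → 90 + 273.15 = 363.15 K.
η_rev = 1 − T_C/T_H = 1 − 363.15/2305.00 = 0.8425.
W = η·Q_H = 0.8425 × 669 = 563.6 W.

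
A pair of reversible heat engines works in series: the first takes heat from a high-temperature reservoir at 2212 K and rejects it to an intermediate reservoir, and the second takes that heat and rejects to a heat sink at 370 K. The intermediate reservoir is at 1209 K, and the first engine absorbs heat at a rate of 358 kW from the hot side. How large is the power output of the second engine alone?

Heat entering the second stage: Q_m = Q_H·(T_m/T_H) = 358 × 1209.00/2212.00 = 195.7 kW.
Second-stage efficiency η₂ = 1 − T_C/T_m = 1 − 370.00/1209.00 = 0.6940, so W₂ = η₂·Q_m = 135.8 kW.

Ẇ₂ ≈ 135.8 kW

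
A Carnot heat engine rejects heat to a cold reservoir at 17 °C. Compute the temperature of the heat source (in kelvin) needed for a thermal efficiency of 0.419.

T_H ≈ 499 K

T_C = 17 °C → 17 + 273.15 = 290.15 K.
From η = 1 − T_C/T_H, solving for T_H gives T_H = T_C/(1 − η) = 290.15/(1 − 0.419) = 499 K.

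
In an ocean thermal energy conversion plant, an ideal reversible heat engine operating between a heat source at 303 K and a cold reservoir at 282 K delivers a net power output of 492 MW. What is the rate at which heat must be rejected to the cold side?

Q̇_C ≈ 6610 MW

The Carnot efficiency is η = 1 − T_C/T_H = 1 − 282.00/303.00 = 0.0693.
Since Q_C/Q_H = T_C/T_H and Q_H = W/η, Q_C = W·T_C/(T_H − T_C) = 492 × 282.00/21.00 = 6610 MW.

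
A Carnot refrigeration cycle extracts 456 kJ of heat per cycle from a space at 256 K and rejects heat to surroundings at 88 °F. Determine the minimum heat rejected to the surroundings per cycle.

Q_H ≈ 542 kJ

T_H = 88 °F → (88 − 32) × 5/9 = 31.11 °C = 304.26 K.
For a reversible cycle Q_H/Q_C = T_H/T_C, so Q_H = Q_C·T_H/T_C = 456 × 304.26/256.00 = 542 kJ.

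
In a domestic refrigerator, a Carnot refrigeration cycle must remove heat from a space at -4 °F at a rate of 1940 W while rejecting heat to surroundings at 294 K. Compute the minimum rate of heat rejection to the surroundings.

T_C = -4 °F → (-4 − 32) × 5/9 = -20.00 °C = 253.15 K.
For a reversible cycle Q_H/Q_C = T_H/T_C, so Q_H = Q_C·T_H/T_C = 1940 × 294.00/253.15 = 2250 W.

Q̇_H ≈ 2250 W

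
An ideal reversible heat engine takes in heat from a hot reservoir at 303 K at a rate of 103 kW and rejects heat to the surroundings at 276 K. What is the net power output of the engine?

η_rev = 1 − T_C/T_H = 1 − 276.00/303.00 = 0.0891.
W = η·Q_H = 0.0891 × 103 = 9.178 kW.

Ẇ ≈ 9.178 kW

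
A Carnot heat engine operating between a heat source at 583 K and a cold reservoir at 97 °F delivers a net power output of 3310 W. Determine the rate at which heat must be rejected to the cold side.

T_C = 97 °F → (97 − 32) × 5/9 = 36.11 °C = 309.26 K.
For a reversible engine, η = 1 − T_C/T_H = 1 − 309.26/583.00 = 0.4695.
Since Q_C/Q_H = T_C/T_H and Q_H = W/η, Q_C = W·T_C/(T_H − T_C) = 3310 × 309.26/273.74 = 3740 W.

Q̇_C ≈ 3740 W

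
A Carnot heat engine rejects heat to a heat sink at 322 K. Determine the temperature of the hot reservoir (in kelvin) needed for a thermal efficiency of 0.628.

From η = 1 − T_C/T_H, solving for T_H gives T_H = T_C/(1 − η) = 322.00/(1 − 0.628) = 865.6 K.

T_H ≈ 865.6 K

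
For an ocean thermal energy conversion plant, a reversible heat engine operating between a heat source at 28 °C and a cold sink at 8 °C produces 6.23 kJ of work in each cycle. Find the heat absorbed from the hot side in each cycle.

T_H = 28 °C → 28 + 273.15 = 301.15 K.
T_C = 8 °C → 8 + 273.15 = 281.15 K.
For a reversible engine, η = 1 − T_C/T_H = 1 − 281.15/301.15 = 0.0664.
Q_H = W/η = 6.23/0.0664 = 93.8 kJ.

Q_H ≈ 93.8 kJ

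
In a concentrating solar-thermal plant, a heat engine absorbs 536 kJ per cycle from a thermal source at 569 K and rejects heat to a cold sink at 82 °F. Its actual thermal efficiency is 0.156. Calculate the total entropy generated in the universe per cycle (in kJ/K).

T_C = 82 °F → (82 − 32) × 5/9 = 27.78 °C = 300.93 K.
W = η·Q_H = 0.156 × 536 = 83.62 kJ, so Q_C = Q_H − W = 452.4 kJ.
The hot reservoir loses entropy Q_H/T_H = 536/569.00 = 0.9420 kJ/K; the cold reservoir gains Q_C/T_C = 452.4/300.93 = 1.503 kJ/K.
ΔS_univ = −Q_H/T_H + Q_C/T_C = 0.561 kJ/K (> 0, since η = 0.156 < η_Carnot = 0.471).

ΔS_univ ≈ 0.561 kJ/K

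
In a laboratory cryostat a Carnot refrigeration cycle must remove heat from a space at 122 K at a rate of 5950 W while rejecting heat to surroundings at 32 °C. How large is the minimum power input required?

T_H = 32 °C → 32 + 273.15 = 305.15 K.
For a reversible refrigerator, COP_R = T_C/(T_H − T_C) = 122.00/183.15 = 0.6661.
W = Q_C/COP_R = 5950/0.6661 = 8932 W.

Ẇ_in ≈ 8932 W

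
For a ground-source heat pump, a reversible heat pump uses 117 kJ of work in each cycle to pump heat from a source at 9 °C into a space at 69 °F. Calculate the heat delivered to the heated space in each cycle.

Q_H ≈ 2974 kJ

T_H = 69 °F → (69 − 32) × 5/9 = 20.56 °C = 293.71 K.
T_C = 9 °C → 9 + 273.15 = 282.15 K.
Reversible heating COP: COP_HP = T_H/(T_H − T_C) = 293.71/11.56 = 25.4168.
Q_H = COP_HP · W = 25.4168 × 117 = 2974 kJ.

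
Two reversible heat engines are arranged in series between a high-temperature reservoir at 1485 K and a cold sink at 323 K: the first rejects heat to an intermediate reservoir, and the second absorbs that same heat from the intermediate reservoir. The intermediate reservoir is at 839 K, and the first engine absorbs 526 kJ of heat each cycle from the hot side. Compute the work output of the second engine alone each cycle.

W₂ ≈ 183 kJ

Heat entering the second stage: Q_m = Q_H·(T_m/T_H) = 526 × 839.00/1485.00 = 297 kJ.
Second-stage efficiency η₂ = 1 − T_C/T_m = 1 − 323.00/839.00 = 0.6150, so W₂ = η₂·Q_m = 183 kJ.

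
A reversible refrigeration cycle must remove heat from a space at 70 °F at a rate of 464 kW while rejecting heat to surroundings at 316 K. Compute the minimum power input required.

Ẇ_in ≈ 34.28 kW

T_C = 70 °F → (70 − 32) × 5/9 = 21.11 °C = 294.26 K.
Carnot COP: COP_R = T_C/(T_H − T_C) = 294.26/21.74 = 13.5362.
W = Q_C/COP_R = 464/13.5362 = 34.28 kW.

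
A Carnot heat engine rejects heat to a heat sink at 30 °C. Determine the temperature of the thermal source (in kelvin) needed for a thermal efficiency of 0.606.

T_C = 30 °C → 30 + 273.15 = 303.15 K.
From η = 1 − T_C/T_H, solving for T_H gives T_H = T_C/(1 − η) = 303.15/(1 − 0.606) = 769 K.

T_H ≈ 769 K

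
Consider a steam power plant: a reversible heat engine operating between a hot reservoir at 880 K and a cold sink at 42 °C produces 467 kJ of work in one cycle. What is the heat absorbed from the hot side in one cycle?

T_C = 42 °C → 42 + 273.15 = 315.15 K.
η_rev = 1 − T_C/T_H = 1 − 315.15/880.00 = 0.6419.
Q_H = W/η = 467/0.6419 = 728 kJ.

Q_H ≈ 728 kJ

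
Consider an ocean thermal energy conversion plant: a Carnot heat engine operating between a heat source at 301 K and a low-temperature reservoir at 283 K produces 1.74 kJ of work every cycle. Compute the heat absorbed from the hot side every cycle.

Q_H ≈ 29.10 kJ

For a reversible engine, η = 1 − T_C/T_H = 1 − 283.00/301.00 = 0.0598.
Q_H = W/η = 1.74/0.0598 = 29.10 kJ.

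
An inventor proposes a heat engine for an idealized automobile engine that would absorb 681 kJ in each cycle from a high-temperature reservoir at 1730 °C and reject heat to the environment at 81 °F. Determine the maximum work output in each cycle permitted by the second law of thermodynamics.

T_H = 1730 °C → 1730 + 273.15 = 2003.15 K.
T_C = 81 °F → (81 − 32) × 5/9 = 27.22 °C = 300.37 K.
No engine can exceed the Carnot limit: η_max = 1 − T_C/T_H = 1 − 300.37/2003.15 = 0.8501.
W_max = η_max · Q_H = 0.8501 × 681 = 578.9 kJ.

W_max ≈ 578.9 kJ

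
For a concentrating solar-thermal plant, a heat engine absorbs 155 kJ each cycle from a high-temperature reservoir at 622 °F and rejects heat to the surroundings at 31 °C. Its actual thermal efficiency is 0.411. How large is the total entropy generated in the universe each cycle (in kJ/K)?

T_H = 622 °F → (622 − 32) × 5/9 = 327.78 °C = 600.93 K.
T_C = 31 °C → 31 + 273.15 = 304.15 K.
W = η·Q_H = 0.411 × 155 = 63.70 kJ, so Q_C = Q_H − W = 91.30 kJ.
Entropy balance on the reservoirs: −Q_H/T_H = -0.2579 kJ/K, +Q_C/T_C = 0.3002 kJ/K.
ΔS_univ = −Q_H/T_H + Q_C/T_C = 0.0422 kJ/K (> 0, since η = 0.411 < η_Carnot = 0.494).

ΔS_univ ≈ 0.0422 kJ/K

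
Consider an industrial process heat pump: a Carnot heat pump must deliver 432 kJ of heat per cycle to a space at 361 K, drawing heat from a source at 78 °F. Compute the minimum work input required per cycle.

W_in ≈ 74.55 kJ

T_C = 78 °F → (78 − 32) × 5/9 = 25.56 °C = 298.71 K.
COP_HP = T_H/(T_H − T_C) = 361.00/62.29 = 5.7951.
W = Q_H/COP_HP = 432/5.7951 = 74.55 kJ.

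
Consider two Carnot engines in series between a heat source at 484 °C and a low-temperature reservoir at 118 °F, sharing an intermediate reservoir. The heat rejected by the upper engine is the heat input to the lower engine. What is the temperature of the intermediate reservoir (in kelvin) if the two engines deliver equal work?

T_m ≈ 539 K

T_H = 484 °C → 484 + 273.15 = 757.15 K.
T_C = 118 °F → (118 − 32) × 5/9 = 47.78 °C = 320.93 K.
For reversible stages Q_m = Q_H·(T_m/T_H). Setting W₁ = Q_H(1 − T_m/T_H) equal to W₂ = Q_m(1 − T_C/T_m) = Q_H·(T_m − T_C)/T_H gives T_H − T_m = T_m − T_C, so T_m = (T_H + T_C)/2 = (757.15 + 320.93)/2 = 539 K.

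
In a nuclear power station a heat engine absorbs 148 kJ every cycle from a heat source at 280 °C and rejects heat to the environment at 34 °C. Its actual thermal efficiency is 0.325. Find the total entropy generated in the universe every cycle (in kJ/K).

ΔS_univ ≈ 0.0577 kJ/K

T_H = 280 °C → 280 + 273.15 = 553.15 K.
T_C = 34 °C → 34 + 273.15 = 307.15 K.
W = η·Q_H = 0.325 × 148 = 48.10 kJ, so Q_C = Q_H − W = 99.90 kJ.
Reservoir entropy changes: ΔS_H = −Q_H/T_H = −148/553.15 = -0.2676 kJ/K and ΔS_C = +Q_C/T_C = 99.90/307.15 = 0.3252 kJ/K.
ΔS_univ = −Q_H/T_H + Q_C/T_C = 0.0577 kJ/K (> 0, since η = 0.325 < η_Carnot = 0.445).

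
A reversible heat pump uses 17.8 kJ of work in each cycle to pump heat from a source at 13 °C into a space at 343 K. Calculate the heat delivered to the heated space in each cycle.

T_C = 13 °C → 13 + 273.15 = 286.15 K.
COP_HP = T_H/(T_H − T_C) = 343.00/56.85 = 6.0334.
Q_H = COP_HP · W = 6.0334 × 17.8 = 107 kJ.

Q_H ≈ 107 kJ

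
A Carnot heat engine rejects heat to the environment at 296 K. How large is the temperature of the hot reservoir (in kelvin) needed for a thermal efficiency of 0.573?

T_H ≈ 693 K

From η = 1 − T_C/T_H, solving for T_H gives T_H = T_C/(1 − η) = 296.00/(1 − 0.573) = 693 K.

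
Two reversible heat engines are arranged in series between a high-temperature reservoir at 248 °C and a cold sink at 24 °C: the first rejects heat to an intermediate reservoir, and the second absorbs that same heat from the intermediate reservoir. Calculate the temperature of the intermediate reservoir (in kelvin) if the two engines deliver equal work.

T_H = 248 °C → 248 + 273.15 = 521.15 K.
T_C = 24 °C → 24 + 273.15 = 297.15 K.
For reversible stages Q_m = Q_H·(T_m/T_H). Setting W₁ = Q_H(1 − T_m/T_H) equal to W₂ = Q_m(1 − T_C/T_m) = Q_H·(T_m − T_C)/T_H gives T_H − T_m = T_m − T_C, so T_m = (T_H + T_C)/2 = (521.15 + 297.15)/2 = 409 K.

T_m ≈ 409 K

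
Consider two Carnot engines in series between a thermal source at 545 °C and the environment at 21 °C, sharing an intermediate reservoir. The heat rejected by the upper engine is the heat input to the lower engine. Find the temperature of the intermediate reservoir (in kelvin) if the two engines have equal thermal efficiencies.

T_m ≈ 491 K

T_H = 545 °C → 545 + 273.15 = 818.15 K.
T_C = 21 °C → 21 + 273.15 = 294.15 K.
Equal efficiencies require 1 − T_m/T_H = 1 − T_C/T_m, i.e. T_m/T_H = T_C/T_m, so T_m = √(T_H·T_C) = √(818.15 × 294.15) = 491 K.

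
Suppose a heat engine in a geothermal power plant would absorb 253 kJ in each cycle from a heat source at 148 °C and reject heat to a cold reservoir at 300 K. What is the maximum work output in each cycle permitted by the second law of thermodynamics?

W_max ≈ 72.8 kJ

T_H = 148 °C → 148 + 273.15 = 421.15 K.
The second-law ceiling is the Carnot efficiency, η_max = 1 − T_C/T_H = 1 − 300.00/421.15 = 0.2877.
W_max = η_max · Q_H = 0.2877 × 253 = 72.8 kJ.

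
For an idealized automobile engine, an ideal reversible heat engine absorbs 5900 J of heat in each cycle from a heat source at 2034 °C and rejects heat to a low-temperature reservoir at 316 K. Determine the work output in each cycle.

W ≈ 5090 J

T_H = 2034 °C → 2034 + 273.15 = 2307.15 K.
Since the cycle is reversible, η = 1 − T_C/T_H = 1 − 316.00/2307.15 = 0.8630.
W = η·Q_H = 0.8630 × 5900 = 5090 J.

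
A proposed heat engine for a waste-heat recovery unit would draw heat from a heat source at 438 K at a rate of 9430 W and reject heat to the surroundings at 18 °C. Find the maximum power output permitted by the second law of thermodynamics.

T_C = 18 °C → 18 + 273.15 = 291.15 K.
The upper bound on efficiency is η_max = 1 − T_C/T_H = 1 − 291.15/438.00 = 0.3353.
W_max = η_max · Q_H = 0.3353 × 9430 = 3160 W.

Ẇ_max ≈ 3160 W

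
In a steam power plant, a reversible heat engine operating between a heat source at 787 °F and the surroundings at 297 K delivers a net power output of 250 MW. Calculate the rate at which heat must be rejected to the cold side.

T_H = 787 °F → (787 − 32) × 5/9 = 419.44 °C = 692.59 K.
The Carnot efficiency is η = 1 − T_C/T_H = 1 − 297.00/692.59 = 0.5712.
Since Q_C/Q_H = T_C/T_H and Q_H = W/η, Q_C = W·T_C/(T_H − T_C) = 250 × 297.00/395.59 = 188 MW.

Q̇_C ≈ 188 MW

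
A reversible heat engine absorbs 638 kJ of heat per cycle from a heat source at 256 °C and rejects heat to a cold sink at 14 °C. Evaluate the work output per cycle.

W ≈ 291.8 kJ

T_H = 256 °C → 256 + 273.15 = 529.15 K.
T_C = 14 °C → 14 + 273.15 = 287.15 K.
Carnot efficiency: η = 1 − T_C/T_H = 1 − 287.15/529.15 = 0.4573.
W = η·Q_H = 0.4573 × 638 = 291.8 kJ.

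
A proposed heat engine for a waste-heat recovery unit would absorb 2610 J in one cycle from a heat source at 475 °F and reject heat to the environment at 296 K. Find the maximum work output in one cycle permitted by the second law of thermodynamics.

W_max ≈ 1120 J

T_H = 475 °F → (475 − 32) × 5/9 = 246.11 °C = 519.26 K.
By the Carnot theorem, η_max = 1 − T_C/T_H = 1 − 296.00/519.26 = 0.4300.
W_max = η_max · Q_H = 0.4300 × 2610 = 1120 J.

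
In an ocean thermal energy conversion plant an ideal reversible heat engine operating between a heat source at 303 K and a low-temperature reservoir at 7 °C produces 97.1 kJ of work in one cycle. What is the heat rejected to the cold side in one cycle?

Q_C ≈ 1190 kJ

T_C = 7 °C → 7 + 273.15 = 280.15 K.
η_rev = 1 − T_C/T_H = 1 − 280.15/303.00 = 0.0754.
Since Q_C/Q_H = T_C/T_H and Q_H = W/η, Q_C = W·T_C/(T_H − T_C) = 97.1 × 280.15/22.85 = 1190 kJ.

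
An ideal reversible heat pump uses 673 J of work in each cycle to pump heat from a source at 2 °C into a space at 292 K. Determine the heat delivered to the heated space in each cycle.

Q_H ≈ 11700 J

T_C = 2 °C → 2 + 273.15 = 275.15 K.
Reversible heating COP: COP_HP = T_H/(T_H − T_C) = 292.00/16.85 = 17.3294.
Q_H = COP_HP · W = 17.3294 × 673 = 11700 J.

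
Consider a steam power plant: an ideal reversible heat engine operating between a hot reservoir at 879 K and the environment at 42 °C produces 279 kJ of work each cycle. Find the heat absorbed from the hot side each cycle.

Q_H ≈ 434.9 kJ

T_C = 42 °C → 42 + 273.15 = 315.15 K.
The Carnot efficiency is η = 1 − T_C/T_H = 1 − 315.15/879.00 = 0.6415.
Q_H = W/η = 279/0.6415 = 434.9 kJ.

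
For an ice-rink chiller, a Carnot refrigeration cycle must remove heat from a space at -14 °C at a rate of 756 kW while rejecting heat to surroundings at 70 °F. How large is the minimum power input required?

Ẇ_in ≈ 102 kW

T_H = 70 °F → (70 − 32) × 5/9 = 21.11 °C = 294.26 K.
T_C = -14 °C → -14 + 273.15 = 259.15 K.
The reversible coefficient of performance is COP_R = T_C/(T_H − T_C) = 259.15/35.11 = 7.3809.
W = Q_C/COP_R = 756/7.3809 = 102 kW.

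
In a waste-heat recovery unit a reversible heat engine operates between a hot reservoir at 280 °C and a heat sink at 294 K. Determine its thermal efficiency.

T_H = 280 °C → 280 + 273.15 = 553.15 K.
Carnot efficiency: η = 1 − T_C/T_H = 1 − 294.00/553.15 = 0.468.

η ≈ 0.468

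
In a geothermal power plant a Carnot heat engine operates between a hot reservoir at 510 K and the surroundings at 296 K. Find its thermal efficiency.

Since the cycle is reversible, η = 1 − T_C/T_H = 1 − 296.00/510.00 = 0.420.

η ≈ 0.420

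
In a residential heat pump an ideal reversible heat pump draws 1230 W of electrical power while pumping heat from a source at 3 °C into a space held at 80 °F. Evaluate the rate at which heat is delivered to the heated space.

T_H = 80 °F → (80 − 32) × 5/9 = 26.67 °C = 299.82 K.
T_C = 3 °C → 3 + 273.15 = 276.15 K.
For a reversible heat pump, COP_HP = T_H/(T_H − T_C) = 299.82/23.67 = 12.6683.
Q_H = COP_HP · W = 12.6683 × 1230 = 15580 W.

Q̇_H ≈ 15580 W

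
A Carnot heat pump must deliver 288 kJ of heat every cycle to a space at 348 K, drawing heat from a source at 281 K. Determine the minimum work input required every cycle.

Reversible heating COP: COP_HP = T_H/(T_H − T_C) = 348.00/67.00 = 5.1940.
W = Q_H/COP_HP = 288/5.1940 = 55.45 kJ.

W_in ≈ 55.45 kJ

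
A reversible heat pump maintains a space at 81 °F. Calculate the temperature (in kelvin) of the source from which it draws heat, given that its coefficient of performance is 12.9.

T_C ≈ 277 K

T_H = 81 °F → (81 − 32) × 5/9 = 27.22 °C = 300.37 K.
COP_HP = T_H/(T_H − T_C) ⇒ T_C = T_H·(COP_HP − 1)/COP_HP = 300.37 × (12.9 − 1)/12.9 = 277 K.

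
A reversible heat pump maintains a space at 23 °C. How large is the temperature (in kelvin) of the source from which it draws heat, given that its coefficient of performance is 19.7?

T_H = 23 °C → 23 + 273.15 = 296.15 K.
COP_HP = T_H/(T_H − T_C) ⇒ T_C = T_H·(COP_HP − 1)/COP_HP = 296.15 × (19.7 − 1)/19.7 = 281 K.

T_C ≈ 281 K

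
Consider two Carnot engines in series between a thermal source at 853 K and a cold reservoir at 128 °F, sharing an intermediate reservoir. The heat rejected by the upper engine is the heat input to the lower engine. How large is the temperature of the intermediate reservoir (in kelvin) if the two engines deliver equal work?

T_m ≈ 590 K

T_C = 128 °F → (128 − 32) × 5/9 = 53.33 °C = 326.48 K.
For reversible stages Q_m = Q_H·(T_m/T_H). Setting W₁ = Q_H(1 − T_m/T_H) equal to W₂ = Q_m(1 − T_C/T_m) = Q_H·(T_m − T_C)/T_H gives T_H − T_m = T_m − T_C, so T_m = (T_H + T_C)/2 = (853.00 + 326.48)/2 = 590 K.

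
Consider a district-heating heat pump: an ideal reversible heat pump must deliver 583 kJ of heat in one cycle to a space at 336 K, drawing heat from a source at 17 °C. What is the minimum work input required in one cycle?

T_C = 17 °C → 17 + 273.15 = 290.15 K.
Reversible heating COP: COP_HP = T_H/(T_H − T_C) = 336.00/45.85 = 7.3282.
W = Q_H/COP_HP = 583/7.3282 = 79.6 kJ.

W_in ≈ 79.6 kJ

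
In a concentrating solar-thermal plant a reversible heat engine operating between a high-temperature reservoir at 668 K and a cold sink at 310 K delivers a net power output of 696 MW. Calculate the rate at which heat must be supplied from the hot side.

Q̇_H ≈ 1299 MW

Carnot efficiency: η = 1 − T_C/T_H = 1 − 310.00/668.00 = 0.5359.
Q_H = W/η = 696/0.5359 = 1299 MW.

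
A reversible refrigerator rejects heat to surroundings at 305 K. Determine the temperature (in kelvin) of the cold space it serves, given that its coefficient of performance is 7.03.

COP_R = T_C/(T_H − T_C) ⇒ T_C = T_H·COP_R/(1 + COP_R) = 305.00 × 7.03/(1 + 7.03) = 267 K.

T_C ≈ 267 K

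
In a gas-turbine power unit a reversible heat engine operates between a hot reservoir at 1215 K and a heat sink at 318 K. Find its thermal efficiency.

η_rev = 1 − T_C/T_H = 1 − 318.00/1215.00 = 0.738.

η ≈ 0.738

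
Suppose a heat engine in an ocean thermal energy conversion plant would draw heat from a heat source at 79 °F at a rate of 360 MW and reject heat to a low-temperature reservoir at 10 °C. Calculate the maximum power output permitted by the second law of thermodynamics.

Ẇ_max ≈ 19.4 MW

T_H = 79 °F → (79 − 32) × 5/9 = 26.11 °C = 299.26 K.
T_C = 10 °C → 10 + 273.15 = 283.15 K.
By the Carnot theorem, η_max = 1 − T_C/T_H = 1 − 283.15/299.26 = 0.0538.
W_max = η_max · Q_H = 0.0538 × 360 = 19.4 MW.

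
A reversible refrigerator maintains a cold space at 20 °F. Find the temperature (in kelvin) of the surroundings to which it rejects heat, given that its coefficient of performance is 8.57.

T_C = 20 °F → (20 − 32) × 5/9 = -6.67 °C = 266.48 K.
COP_R = T_C/(T_H − T_C) ⇒ T_H = T_C·(1 + 1/COP_R) = 266.48 × (1 + 1/8.57) = 297.6 K.

T_H ≈ 297.6 K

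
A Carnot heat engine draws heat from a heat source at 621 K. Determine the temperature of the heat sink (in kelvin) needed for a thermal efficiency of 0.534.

T_C ≈ 289.4 K

From η = 1 − T_C/T_H, T_C = T_H·(1 − η) = 621.00 × (1 − 0.534) = 289.4 K.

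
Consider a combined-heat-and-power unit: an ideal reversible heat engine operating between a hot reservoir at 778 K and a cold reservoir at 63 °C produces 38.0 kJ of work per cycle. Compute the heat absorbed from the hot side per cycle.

T_C = 63 °C → 63 + 273.15 = 336.15 K.
For a reversible engine, η = 1 − T_C/T_H = 1 − 336.15/778.00 = 0.5679.
Q_H = W/η = 38.0/0.5679 = 66.9 kJ.

Q_H ≈ 66.9 kJ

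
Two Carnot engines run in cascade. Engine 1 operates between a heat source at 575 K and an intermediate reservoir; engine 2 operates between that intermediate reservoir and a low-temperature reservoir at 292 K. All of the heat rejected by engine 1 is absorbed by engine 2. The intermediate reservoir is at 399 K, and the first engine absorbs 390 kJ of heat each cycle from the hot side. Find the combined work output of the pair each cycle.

Two reversible stages in series are equivalent to a single Carnot engine between T_H and T_C, so η_total = 1 − T_C/T_H = 1 − 292.00/575.00 = 0.4922.
W_total = η_total · Q_H = 0.4922 × 390 = 192 kJ.

W_total ≈ 192 kJ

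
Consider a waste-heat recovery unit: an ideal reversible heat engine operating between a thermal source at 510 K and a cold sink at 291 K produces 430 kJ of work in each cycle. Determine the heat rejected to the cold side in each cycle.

The Carnot efficiency is η = 1 − T_C/T_H = 1 − 291.00/510.00 = 0.4294.
Since Q_C/Q_H = T_C/T_H and Q_H = W/η, Q_C = W·T_C/(T_H − T_C) = 430 × 291.00/219.00 = 571.4 kJ.

Q_C ≈ 571.4 kJ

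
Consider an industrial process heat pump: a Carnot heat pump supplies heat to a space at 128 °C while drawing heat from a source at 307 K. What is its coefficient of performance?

COP_HP ≈ 4.26

T_H = 128 °C → 128 + 273.15 = 401.15 K.
Reversible heating COP: COP_HP = T_H/(T_H − T_C) = 401.15/(401.15 − 307.00) = 4.26.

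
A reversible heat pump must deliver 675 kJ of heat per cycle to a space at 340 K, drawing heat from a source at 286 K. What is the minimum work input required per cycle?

COP_HP = T_H/(T_H − T_C) = 340.00/54.00 = 6.2963.
W = Q_H/COP_HP = 675/6.2963 = 107 kJ.

W_in ≈ 107 kJ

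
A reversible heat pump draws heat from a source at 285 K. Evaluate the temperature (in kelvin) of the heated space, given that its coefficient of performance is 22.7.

COP_HP = T_H/(T_H − T_C) ⇒ T_H = T_C·COP_HP/(COP_HP − 1) = 285.00 × 22.7/(22.7 − 1) = 298 K.

T_H ≈ 298 K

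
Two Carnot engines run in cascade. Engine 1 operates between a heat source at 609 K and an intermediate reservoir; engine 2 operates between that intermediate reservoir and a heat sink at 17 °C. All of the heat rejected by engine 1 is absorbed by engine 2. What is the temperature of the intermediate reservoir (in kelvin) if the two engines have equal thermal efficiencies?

T_m ≈ 420 K

T_C = 17 °C → 17 + 273.15 = 290.15 K.
Equal efficiencies require 1 − T_m/T_H = 1 − T_C/T_m, i.e. T_m/T_H = T_C/T_m, so T_m = √(T_H·T_C) = √(609.00 × 290.15) = 420 K.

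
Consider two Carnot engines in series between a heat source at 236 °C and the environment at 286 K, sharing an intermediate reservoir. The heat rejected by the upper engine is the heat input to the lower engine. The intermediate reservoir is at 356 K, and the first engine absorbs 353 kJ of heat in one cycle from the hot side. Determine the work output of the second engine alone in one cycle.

W₂ ≈ 48.5 kJ

T_H = 236 °C → 236 + 273.15 = 509.15 K.
Heat entering the second stage: Q_m = Q_H·(T_m/T_H) = 353 × 356.00/509.15 = 247 kJ.
Second-stage efficiency η₂ = 1 − T_C/T_m = 1 − 286.00/356.00 = 0.1966, so W₂ = η₂·Q_m = 48.5 kJ.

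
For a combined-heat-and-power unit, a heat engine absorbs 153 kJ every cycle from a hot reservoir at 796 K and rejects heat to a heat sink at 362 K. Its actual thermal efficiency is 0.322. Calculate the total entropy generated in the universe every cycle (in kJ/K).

ΔS_univ ≈ 0.0943 kJ/K

W = η·Q_H = 0.322 × 153 = 49.27 kJ, so Q_C = Q_H − W = 103.7 kJ.
Entropy balance on the reservoirs: −Q_H/T_H = -0.1922 kJ/K, +Q_C/T_C = 0.2866 kJ/K.
ΔS_univ = −Q_H/T_H + Q_C/T_C = 0.0943 kJ/K (> 0, since η = 0.322 < η_Carnot = 0.545).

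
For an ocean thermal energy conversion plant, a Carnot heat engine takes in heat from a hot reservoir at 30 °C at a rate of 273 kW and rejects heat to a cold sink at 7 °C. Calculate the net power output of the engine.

T_H = 30 °C → 30 + 273.15 = 303.15 K.
T_C = 7 °C → 7 + 273.15 = 280.15 K.
For a reversible engine, η = 1 − T_C/T_H = 1 − 280.15/303.15 = 0.0759.
W = η·Q_H = 0.0759 × 273 = 20.7 kW.

Ẇ ≈ 20.7 kW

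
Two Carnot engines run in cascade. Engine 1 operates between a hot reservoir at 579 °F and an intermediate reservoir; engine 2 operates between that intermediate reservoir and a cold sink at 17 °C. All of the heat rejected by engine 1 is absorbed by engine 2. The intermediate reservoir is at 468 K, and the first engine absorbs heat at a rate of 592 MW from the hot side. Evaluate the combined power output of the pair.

T_H = 579 °F → (579 − 32) × 5/9 = 303.89 °C = 577.04 K.
T_C = 17 °C → 17 + 273.15 = 290.15 K.
Two reversible stages in series are equivalent to a single Carnot engine between T_H and T_C, so η_total = 1 − T_C/T_H = 1 − 290.15/577.04 = 0.4972.
W_total = η_total · Q_H = 0.4972 × 592 = 294 MW.

Ẇ_total ≈ 294 MW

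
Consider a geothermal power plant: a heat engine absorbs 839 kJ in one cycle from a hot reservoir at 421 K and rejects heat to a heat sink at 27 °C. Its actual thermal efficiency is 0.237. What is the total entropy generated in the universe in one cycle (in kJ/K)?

T_C = 27 °C → 27 + 273.15 = 300.15 K.
W = η·Q_H = 0.237 × 839 = 198.8 kJ, so Q_C = Q_H − W = 640.2 kJ.
Entropy balance on the reservoirs: −Q_H/T_H = -1.993 kJ/K, +Q_C/T_C = 2.133 kJ/K.
ΔS_univ = −Q_H/T_H + Q_C/T_C = 0.140 kJ/K (> 0, since η = 0.237 < η_Carnot = 0.287).

ΔS_univ ≈ 0.140 kJ/K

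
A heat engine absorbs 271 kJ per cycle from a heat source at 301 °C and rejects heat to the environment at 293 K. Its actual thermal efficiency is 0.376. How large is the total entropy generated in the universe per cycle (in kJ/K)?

T_H = 301 °C → 301 + 273.15 = 574.15 K.
W = η·Q_H = 0.376 × 271 = 101.9 kJ, so Q_C = Q_H − W = 169.1 kJ.
Reservoir entropy changes: ΔS_H = −Q_H/T_H = −271/574.15 = -0.4720 kJ/K and ΔS_C = +Q_C/T_C = 169.1/293.00 = 0.5771 kJ/K.
ΔS_univ = −Q_H/T_H + Q_C/T_C = 0.105 kJ/K (> 0, since η = 0.376 < η_Carnot = 0.490).

ΔS_univ ≈ 0.105 kJ/K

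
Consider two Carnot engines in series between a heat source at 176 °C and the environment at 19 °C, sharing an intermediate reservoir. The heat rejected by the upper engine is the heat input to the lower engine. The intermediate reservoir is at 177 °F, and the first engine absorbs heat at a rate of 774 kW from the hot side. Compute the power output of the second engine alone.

Ẇ₂ ≈ 106 kW

T_H = 176 °C → 176 + 273.15 = 449.15 K.
T_C = 19 °C → 19 + 273.15 = 292.15 K.
T_m = 177 °F → (177 − 32) × 5/9 = 80.56 °C = 353.71 K.
Heat entering the second stage: Q_m = Q_H·(T_m/T_H) = 774 × 353.71/449.15 = 610 kW.
Second-stage efficiency η₂ = 1 − T_C/T_m = 1 − 292.15/353.71 = 0.1740, so W₂ = η₂·Q_m = 106 kW.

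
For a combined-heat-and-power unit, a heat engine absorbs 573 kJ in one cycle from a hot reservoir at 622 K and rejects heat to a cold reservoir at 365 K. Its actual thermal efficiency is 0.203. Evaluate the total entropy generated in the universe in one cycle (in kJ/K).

ΔS_univ ≈ 0.3300 kJ/K

W = η·Q_H = 0.203 × 573 = 116.3 kJ, so Q_C = Q_H − W = 456.7 kJ.
Reservoir entropy changes: ΔS_H = −Q_H/T_H = −573/622.00 = -0.9212 kJ/K and ΔS_C = +Q_C/T_C = 456.7/365.00 = 1.251 kJ/K.
ΔS_univ = −Q_H/T_H + Q_C/T_C = 0.3300 kJ/K (> 0, since η = 0.203 < η_Carnot = 0.413).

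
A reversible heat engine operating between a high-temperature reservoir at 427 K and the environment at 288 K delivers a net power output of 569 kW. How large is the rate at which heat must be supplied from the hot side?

Q̇_H ≈ 1750 kW

Carnot efficiency: η = 1 − T_C/T_H = 1 − 288.00/427.00 = 0.3255.
Q_H = W/η = 569/0.3255 = 1750 kW.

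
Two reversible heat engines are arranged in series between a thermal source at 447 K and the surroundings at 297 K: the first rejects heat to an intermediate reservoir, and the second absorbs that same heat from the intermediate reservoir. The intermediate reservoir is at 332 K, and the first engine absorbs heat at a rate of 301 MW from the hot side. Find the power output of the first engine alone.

First-stage efficiency η₁ = 1 − T_m/T_H = 1 − 332.00/447.00 = 0.2573.
W₁ = η₁·Q_H = 0.2573 × 301 = 77.44 MW.

Ẇ₁ ≈ 77.44 MW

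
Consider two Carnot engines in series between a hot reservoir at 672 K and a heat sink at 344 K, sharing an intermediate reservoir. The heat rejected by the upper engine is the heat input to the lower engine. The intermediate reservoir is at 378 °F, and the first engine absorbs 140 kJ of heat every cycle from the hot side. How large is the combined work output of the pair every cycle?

Two reversible stages in series are equivalent to a single Carnot engine between T_H and T_C, so η_total = 1 − T_C/T_H = 1 − 344.00/672.00 = 0.4881.
W_total = η_total · Q_H = 0.4881 × 140 = 68.33 kJ.

W_total ≈ 68.33 kJ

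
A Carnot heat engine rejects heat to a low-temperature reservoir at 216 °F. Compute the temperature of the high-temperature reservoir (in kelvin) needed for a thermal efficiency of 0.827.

T_H ≈ 2170 K

T_C = 216 °F → (216 − 32) × 5/9 = 102.22 °C = 375.37 K.
From η = 1 − T_C/T_H, solving for T_H gives T_H = T_C/(1 − η) = 375.37/(1 − 0.827) = 2170 K.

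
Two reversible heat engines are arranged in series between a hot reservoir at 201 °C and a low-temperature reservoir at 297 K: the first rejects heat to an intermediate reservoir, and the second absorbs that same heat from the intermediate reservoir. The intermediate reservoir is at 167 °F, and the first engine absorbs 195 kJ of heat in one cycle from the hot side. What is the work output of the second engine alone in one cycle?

W₂ ≈ 21.0 kJ

T_H = 201 °C → 201 + 273.15 = 474.15 K.
T_m = 167 °F → (167 − 32) × 5/9 = 75.00 °C = 348.15 K.
Heat entering the second stage: Q_m = Q_H·(T_m/T_H) = 195 × 348.15/474.15 = 143 kJ.
Second-stage efficiency η₂ = 1 − T_C/T_m = 1 − 297.00/348.15 = 0.1469, so W₂ = η₂·Q_m = 21.0 kJ.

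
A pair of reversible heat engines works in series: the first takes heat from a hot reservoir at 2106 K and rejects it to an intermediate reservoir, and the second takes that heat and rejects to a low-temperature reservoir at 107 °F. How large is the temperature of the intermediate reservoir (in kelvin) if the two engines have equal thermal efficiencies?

T_C = 107 °F → (107 − 32) × 5/9 = 41.67 °C = 314.82 K.
Equal efficiencies require 1 − T_m/T_H = 1 − T_C/T_m, i.e. T_m/T_H = T_C/T_m, so T_m = √(T_H·T_C) = √(2106.00 × 314.82) = 814 K.

T_m ≈ 814 K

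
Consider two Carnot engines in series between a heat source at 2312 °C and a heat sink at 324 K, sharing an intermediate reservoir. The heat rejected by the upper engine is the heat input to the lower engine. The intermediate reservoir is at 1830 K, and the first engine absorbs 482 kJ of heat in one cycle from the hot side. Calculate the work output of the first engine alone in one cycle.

T_H = 2312 °C → 2312 + 273.15 = 2585.15 K.
First-stage efficiency η₁ = 1 − T_m/T_H = 1 − 1830.00/2585.15 = 0.2921.
W₁ = η₁·Q_H = 0.2921 × 482 = 141 kJ.

W₁ ≈ 141 kJ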